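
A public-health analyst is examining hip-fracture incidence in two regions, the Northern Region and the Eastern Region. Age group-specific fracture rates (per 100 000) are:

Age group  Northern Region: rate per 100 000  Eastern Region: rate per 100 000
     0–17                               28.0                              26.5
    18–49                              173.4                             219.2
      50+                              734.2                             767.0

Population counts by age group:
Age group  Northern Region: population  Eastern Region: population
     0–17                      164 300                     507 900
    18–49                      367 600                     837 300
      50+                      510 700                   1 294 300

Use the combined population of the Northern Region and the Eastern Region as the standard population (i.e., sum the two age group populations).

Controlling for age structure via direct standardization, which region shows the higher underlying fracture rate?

Combined standard total = 3 682 100; weights = 0.1826, 0.3272, 0.4902.
The Northern Region: 0.1826×28.0 + 0.3272×173.4 + 0.4902×734.2 = 421.7654 per 100 000.
The Eastern Region: 0.1826×26.5 + 0.3272×219.2 + 0.4902×767.0 = 452.5576 per 100 000.

Eastern Region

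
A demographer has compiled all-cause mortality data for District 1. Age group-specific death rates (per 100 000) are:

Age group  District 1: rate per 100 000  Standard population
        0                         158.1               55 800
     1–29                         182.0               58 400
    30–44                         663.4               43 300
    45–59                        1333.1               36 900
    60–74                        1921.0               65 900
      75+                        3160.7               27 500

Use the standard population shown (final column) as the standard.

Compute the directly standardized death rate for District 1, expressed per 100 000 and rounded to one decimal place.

1080.2

Standard total = 287 800; weights = 0.1939, 0.2029, 0.1505, 0.1282, 0.2290, 0.0956.
Standardized rate: 0.1939×158.1 + 0.2029×182.0 + 0.1505×663.4 + 0.1282×1333.1 + 0.2290×1921.0 + 0.0956×3160.7 = 1080.1965 per 100 000.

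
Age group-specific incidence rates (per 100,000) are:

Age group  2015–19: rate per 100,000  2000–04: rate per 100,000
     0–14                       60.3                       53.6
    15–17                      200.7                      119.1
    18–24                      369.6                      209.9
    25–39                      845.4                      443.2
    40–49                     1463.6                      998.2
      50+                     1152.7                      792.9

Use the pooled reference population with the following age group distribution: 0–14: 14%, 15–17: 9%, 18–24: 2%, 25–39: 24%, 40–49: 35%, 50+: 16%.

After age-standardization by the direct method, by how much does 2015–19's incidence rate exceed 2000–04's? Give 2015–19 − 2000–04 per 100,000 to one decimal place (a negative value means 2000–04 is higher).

Standard weights: 0.14, 0.09, 0.02, 0.24, 0.35, 0.16.
2015–19: 0.1400×60.3 + 0.0900×200.7 + 0.0200×369.6 + 0.2400×845.4 + 0.3500×1463.6 + 0.1600×1152.7 = 933.4850 per 100,000.
2000–04: 0.1400×53.6 + 0.0900×119.1 + 0.0200×209.9 + 0.2400×443.2 + 0.3500×998.2 + 0.1600×792.9 = 605.0230 per 100,000.
Difference = 933.4850 − 605.0230 = 328.4620.

328.5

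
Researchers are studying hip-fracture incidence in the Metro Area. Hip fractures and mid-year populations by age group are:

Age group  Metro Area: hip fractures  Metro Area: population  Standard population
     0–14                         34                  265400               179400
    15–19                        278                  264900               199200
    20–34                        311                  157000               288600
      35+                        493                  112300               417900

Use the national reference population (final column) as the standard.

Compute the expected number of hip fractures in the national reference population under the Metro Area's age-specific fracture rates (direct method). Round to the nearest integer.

Age-specific rates per 100000 for the Metro Area: 12.81, 104.95, 198.09, 439.00.
Expected hip fractures = Σ (standard pop × age-specific rate ÷ 100000)
= 179400×12.81/100000 + 199200×104.95/100000 + 288600×198.09/100000 + 417900×439.00/100000
= 22.98 + 209.05 + 571.69 + 1834.59 = 2638.31.

2638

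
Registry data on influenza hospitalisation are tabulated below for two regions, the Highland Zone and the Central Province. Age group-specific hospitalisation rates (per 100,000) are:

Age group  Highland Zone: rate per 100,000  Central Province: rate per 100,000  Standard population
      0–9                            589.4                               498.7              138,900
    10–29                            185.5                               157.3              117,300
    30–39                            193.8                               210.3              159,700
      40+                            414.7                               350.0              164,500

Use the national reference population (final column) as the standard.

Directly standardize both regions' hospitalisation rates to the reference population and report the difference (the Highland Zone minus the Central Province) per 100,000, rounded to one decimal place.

41.2

Standard total = 580,400; weights = 0.2393, 0.2021, 0.2752, 0.2834.
The Highland Zone: 0.2393×589.4 + 0.2021×185.5 + 0.2752×193.8 + 0.2834×414.7 = 349.4053 per 100,000.
The Central Province: 0.2393×498.7 + 0.2021×157.3 + 0.2752×210.3 + 0.2834×350.0 = 308.2023 per 100,000.
Difference = 349.4053 − 308.2023 = 41.2029.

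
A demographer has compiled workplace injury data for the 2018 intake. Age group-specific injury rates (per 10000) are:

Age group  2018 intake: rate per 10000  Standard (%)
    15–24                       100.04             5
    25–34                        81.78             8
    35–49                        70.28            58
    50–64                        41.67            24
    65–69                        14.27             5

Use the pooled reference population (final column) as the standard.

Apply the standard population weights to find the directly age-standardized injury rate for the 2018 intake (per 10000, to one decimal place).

63.0

Standard weights: 0.05, 0.08, 0.58, 0.24, 0.05.
Standardized rate: 0.0500×100.04 + 0.0800×81.78 + 0.5800×70.28 + 0.2400×41.67 + 0.0500×14.27 = 63.0211 per 10000.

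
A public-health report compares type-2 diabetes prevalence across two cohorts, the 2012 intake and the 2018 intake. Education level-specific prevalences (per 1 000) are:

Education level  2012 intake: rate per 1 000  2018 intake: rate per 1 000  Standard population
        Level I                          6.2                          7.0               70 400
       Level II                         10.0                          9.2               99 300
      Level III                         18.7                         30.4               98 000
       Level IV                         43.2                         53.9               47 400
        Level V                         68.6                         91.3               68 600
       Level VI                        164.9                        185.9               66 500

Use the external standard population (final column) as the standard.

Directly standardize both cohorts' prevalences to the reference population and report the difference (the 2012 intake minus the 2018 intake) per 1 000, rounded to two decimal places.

Standard total = 450 200; weights = 0.1564, 0.2206, 0.2177, 0.1053, 0.1524, 0.1477.
The 2012 intake: 0.1564×6.2 + 0.2206×10.0 + 0.2177×18.7 + 0.1053×43.2 + 0.1524×68.6 + 0.1477×164.9 = 46.6050 per 1 000.
The 2018 intake: 0.1564×7.0 + 0.2206×9.2 + 0.2177×30.4 + 0.1053×53.9 + 0.1524×91.3 + 0.1477×185.9 = 56.7880 per 1 000.
Difference = 46.6050 − 56.7880 = -10.1830.

-10.18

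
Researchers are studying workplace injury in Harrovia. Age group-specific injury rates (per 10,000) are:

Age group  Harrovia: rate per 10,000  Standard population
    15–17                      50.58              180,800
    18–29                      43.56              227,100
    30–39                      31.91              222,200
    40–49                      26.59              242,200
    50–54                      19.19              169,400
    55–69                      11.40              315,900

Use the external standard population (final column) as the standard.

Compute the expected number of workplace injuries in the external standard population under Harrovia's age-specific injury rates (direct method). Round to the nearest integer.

3942

Expected workplace injuries = Σ (standard pop × age-specific rate ÷ 10,000)
= 180,800×50.58/10,000 + 227,100×43.56/10,000 + 222,200×31.91/10,000 + 242,200×26.59/10,000 + 169,400×19.19/10,000 + 315,900×11.40/10,000
= 914.49 + 989.25 + 709.04 + 644.01 + 325.08 + 360.13 = 3941.99.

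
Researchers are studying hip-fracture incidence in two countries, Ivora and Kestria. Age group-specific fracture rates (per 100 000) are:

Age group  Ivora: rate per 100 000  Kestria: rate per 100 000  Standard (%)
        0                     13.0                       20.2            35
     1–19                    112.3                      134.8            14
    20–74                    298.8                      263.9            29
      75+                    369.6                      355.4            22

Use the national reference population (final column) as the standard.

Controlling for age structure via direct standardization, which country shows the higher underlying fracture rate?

Standard weights: 0.35, 0.14, 0.29, 0.22.
Ivora: 0.3500×13.0 + 0.1400×112.3 + 0.2900×298.8 + 0.2200×369.6 = 188.2360 per 100 000.
Kestria: 0.3500×20.2 + 0.1400×134.8 + 0.2900×263.9 + 0.2200×355.4 = 180.6610 per 100 000.

Ivora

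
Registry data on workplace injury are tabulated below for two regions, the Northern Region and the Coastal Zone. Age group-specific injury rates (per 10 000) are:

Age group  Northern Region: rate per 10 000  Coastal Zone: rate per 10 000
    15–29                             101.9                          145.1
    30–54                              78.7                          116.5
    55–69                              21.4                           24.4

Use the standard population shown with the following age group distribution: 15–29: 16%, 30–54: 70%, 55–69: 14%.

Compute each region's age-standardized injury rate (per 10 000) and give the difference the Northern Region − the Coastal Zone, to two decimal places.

-33.79

Standard weights: 0.16, 0.70, 0.14.
The Northern Region: 0.1600×101.9 + 0.7000×78.7 + 0.1400×21.4 = 74.3900 per 10 000.
The Coastal Zone: 0.1600×145.1 + 0.7000×116.5 + 0.1400×24.4 = 108.1820 per 10 000.
Difference = 74.3900 − 108.1820 = -33.7920.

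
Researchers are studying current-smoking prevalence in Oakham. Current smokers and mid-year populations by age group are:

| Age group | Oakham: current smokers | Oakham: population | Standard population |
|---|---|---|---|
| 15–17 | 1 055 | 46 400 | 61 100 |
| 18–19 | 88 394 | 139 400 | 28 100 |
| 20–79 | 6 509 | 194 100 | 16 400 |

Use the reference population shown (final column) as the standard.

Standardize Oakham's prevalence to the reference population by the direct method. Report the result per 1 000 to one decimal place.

Age-specific rates per 1 000 for Oakham: 22.737, 634.103, 33.534.
Standard total = 105 600; weights = 0.5786, 0.2661, 0.1553.
Standardized rate: 0.5786×22.737 + 0.2661×634.103 + 0.1553×33.534 = 187.0975 per 1 000.

187.1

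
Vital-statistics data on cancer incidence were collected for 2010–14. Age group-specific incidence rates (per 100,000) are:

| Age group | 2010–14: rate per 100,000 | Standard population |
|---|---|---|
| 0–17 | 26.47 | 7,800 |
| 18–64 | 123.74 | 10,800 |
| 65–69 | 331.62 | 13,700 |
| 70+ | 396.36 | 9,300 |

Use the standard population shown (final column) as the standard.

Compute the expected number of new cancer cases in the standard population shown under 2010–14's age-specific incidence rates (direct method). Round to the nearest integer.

98

Expected new cancer cases = Σ (standard pop × age-specific rate ÷ 100,000)
= 7,800×26.47/100,000 + 10,800×123.74/100,000 + 13,700×331.62/100,000 + 9,300×396.36/100,000
= 2.06 + 13.36 + 45.43 + 36.86 = 97.72.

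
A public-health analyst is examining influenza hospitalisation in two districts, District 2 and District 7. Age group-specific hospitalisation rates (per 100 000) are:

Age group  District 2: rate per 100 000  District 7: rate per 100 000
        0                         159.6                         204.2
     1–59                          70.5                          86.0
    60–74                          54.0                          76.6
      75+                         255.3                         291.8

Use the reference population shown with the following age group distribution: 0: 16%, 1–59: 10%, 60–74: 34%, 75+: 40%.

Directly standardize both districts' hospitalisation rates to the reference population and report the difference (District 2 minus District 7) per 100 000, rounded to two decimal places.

-30.97

Standard weights: 0.16, 0.10, 0.34, 0.40.
District 2: 0.1600×159.6 + 0.1000×70.5 + 0.3400×54.0 + 0.4000×255.3 = 153.0660 per 100 000.
District 7: 0.1600×204.2 + 0.1000×86.0 + 0.3400×76.6 + 0.4000×291.8 = 184.0360 per 100 000.
Difference = 153.0660 − 184.0360 = -30.9700.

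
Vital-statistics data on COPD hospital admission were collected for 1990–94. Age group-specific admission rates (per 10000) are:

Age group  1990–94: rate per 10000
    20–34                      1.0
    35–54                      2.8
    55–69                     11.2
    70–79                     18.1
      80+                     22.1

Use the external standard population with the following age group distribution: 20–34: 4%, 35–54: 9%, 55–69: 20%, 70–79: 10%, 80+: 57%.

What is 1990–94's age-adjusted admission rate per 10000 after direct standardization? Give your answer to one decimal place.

Standard weights: 0.04, 0.09, 0.20, 0.10, 0.57.
Standardized rate: 0.0400×1.0 + 0.0900×2.8 + 0.2000×11.2 + 0.1000×18.1 + 0.5700×22.1 = 16.9390 per 10000.

16.9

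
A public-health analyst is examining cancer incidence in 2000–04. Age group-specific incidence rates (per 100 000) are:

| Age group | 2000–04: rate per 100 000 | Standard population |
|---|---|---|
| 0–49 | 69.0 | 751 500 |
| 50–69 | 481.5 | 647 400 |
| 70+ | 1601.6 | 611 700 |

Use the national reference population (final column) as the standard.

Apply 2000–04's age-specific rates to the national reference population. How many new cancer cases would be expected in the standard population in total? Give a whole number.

Expected new cancer cases = Σ (standard pop × age-specific rate ÷ 100 000)
= 751 500×69.0/100 000 + 647 400×481.5/100 000 + 611 700×1601.6/100 000
= 518.53 + 3117.23 + 9796.99 = 13432.75.

13433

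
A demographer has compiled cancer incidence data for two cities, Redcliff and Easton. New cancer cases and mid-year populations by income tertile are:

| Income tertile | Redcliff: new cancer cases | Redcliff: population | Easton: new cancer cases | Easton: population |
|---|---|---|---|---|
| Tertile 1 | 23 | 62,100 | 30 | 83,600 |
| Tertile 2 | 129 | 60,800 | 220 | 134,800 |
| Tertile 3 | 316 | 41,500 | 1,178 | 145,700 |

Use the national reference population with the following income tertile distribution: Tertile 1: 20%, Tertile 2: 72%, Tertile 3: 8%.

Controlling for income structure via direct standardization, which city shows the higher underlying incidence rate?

Income-specific rates per 100,000 for Redcliff: 37.04, 212.17, 761.45.
For Easton: 35.89, 163.20, 808.51.
Standard weights: 0.20, 0.72, 0.08.
Redcliff: 0.2000×37.04 + 0.7200×212.17 + 0.0800×761.45 = 221.0862 per 100,000.
Easton: 0.2000×35.89 + 0.7200×163.20 + 0.0800×808.51 = 189.3653 per 100,000.
The crude rates (284.67 vs 392.20) would put Easton higher, but that reflects its income composition; once standardized to a common income structure, Redcliff has the higher underlying rate.

Redcliff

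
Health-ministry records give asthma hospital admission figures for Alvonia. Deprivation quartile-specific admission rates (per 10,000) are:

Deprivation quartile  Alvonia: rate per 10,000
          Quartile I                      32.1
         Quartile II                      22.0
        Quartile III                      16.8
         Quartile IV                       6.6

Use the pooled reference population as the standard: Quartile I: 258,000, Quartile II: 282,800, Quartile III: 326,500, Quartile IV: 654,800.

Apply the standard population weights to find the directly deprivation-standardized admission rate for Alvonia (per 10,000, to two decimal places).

Standard total = 1,522,100; weights = 0.1695, 0.1858, 0.2145, 0.4302.
Standardized rate: 0.1695×32.1 + 0.1858×22.0 + 0.2145×16.8 + 0.4302×6.6 = 15.9715 per 10,000.

15.97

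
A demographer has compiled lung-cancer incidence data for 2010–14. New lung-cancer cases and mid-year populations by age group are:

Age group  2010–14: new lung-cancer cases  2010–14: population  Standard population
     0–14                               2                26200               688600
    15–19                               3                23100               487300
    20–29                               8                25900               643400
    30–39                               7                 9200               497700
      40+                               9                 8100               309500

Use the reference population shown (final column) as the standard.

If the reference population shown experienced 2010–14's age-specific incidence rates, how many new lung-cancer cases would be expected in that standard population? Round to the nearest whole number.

1037

Age-specific rates per 100000 for 2010–14: 7.63, 12.99, 30.89, 76.09, 111.11.
Expected new lung-cancer cases = Σ (standard pop × age-specific rate ÷ 100000)
= 688600×7.63/100000 + 487300×12.99/100000 + 643400×30.89/100000 + 497700×76.09/100000 + 309500×111.11/100000
= 52.56 + 63.29 + 198.73 + 378.68 + 343.89 = 1037.16.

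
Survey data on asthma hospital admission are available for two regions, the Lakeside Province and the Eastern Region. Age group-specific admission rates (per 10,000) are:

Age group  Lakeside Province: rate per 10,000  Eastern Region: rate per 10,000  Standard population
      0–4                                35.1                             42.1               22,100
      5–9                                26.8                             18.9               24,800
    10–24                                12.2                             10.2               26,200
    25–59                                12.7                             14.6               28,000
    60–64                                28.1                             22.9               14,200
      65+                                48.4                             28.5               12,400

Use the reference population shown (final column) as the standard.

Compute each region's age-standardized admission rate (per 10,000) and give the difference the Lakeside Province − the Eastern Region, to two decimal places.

Standard total = 127,700; weights = 0.1731, 0.1942, 0.2052, 0.2193, 0.1112, 0.0971.
The Lakeside Province: 0.1731×35.1 + 0.1942×26.8 + 0.2052×12.2 + 0.2193×12.7 + 0.1112×28.1 + 0.0971×48.4 = 24.3913 per 10,000.
The Eastern Region: 0.1731×42.1 + 0.1942×18.9 + 0.2052×10.2 + 0.2193×14.6 + 0.1112×22.9 + 0.0971×28.5 = 21.5642 per 10,000.
Difference = 24.3913 − 21.5642 = 2.8271.

2.83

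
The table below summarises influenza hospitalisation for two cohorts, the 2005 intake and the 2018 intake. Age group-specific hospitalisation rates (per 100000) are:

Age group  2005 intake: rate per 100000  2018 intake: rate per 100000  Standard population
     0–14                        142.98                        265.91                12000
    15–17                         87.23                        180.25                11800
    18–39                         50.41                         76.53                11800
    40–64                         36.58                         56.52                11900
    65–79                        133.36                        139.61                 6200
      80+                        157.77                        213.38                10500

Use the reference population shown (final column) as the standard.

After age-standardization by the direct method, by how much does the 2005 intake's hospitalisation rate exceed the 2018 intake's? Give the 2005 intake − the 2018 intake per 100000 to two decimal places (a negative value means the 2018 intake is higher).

-58.27

Standard total = 64200; weights = 0.1869, 0.1838, 0.1838, 0.1854, 0.0966, 0.1636.
The 2005 intake: 0.1869×142.98 + 0.1838×87.23 + 0.1838×50.41 + 0.1854×36.58 + 0.0966×133.36 + 0.1636×157.77 = 97.4865 per 100000.
The 2018 intake: 0.1869×265.91 + 0.1838×180.25 + 0.1838×76.53 + 0.1854×56.52 + 0.0966×139.61 + 0.1636×213.38 = 155.7568 per 100000.
Difference = 97.4865 − 155.7568 = -58.2703.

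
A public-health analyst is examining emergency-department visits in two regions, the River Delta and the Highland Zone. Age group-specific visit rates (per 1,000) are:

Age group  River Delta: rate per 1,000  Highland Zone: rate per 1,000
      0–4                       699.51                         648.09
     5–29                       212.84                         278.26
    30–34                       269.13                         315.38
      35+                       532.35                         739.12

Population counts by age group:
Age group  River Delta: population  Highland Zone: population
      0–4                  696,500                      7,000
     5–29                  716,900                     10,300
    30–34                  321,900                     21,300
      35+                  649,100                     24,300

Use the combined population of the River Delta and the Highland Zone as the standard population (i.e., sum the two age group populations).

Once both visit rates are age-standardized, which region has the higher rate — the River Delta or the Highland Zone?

Highland Zone

Combined standard total = 2,447,300; weights = 0.2875, 0.2971, 0.1402, 0.2752.
The River Delta: 0.2875×699.51 + 0.2971×212.84 + 0.1402×269.13 + 0.2752×532.35 = 448.5484 per 1,000.
The Highland Zone: 0.2875×648.09 + 0.2971×278.26 + 0.1402×315.38 + 0.2752×739.12 = 516.5872 per 1,000.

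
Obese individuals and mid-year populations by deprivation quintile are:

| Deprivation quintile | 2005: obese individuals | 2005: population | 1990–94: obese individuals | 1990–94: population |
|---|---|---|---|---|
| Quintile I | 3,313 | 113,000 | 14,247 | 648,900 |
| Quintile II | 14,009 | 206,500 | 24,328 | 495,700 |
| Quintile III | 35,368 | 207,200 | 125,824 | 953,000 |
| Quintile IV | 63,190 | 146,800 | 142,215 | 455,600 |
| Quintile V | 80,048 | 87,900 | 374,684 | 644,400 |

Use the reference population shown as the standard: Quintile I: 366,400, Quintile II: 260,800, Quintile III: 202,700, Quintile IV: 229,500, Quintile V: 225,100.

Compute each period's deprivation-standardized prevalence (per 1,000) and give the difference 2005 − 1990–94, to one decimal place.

Deprivation-specific rates per 1,000 for 2005: 29.319, 67.840, 170.695, 430.450, 910.671.
For 1990–94: 21.956, 49.078, 132.029, 312.149, 581.446.
Standard total = 1,284,500; weights = 0.2852, 0.2030, 0.1578, 0.1787, 0.1752.
2005: 0.2852×29.319 + 0.2030×67.840 + 0.1578×170.695 + 0.1787×430.450 + 0.1752×910.671 = 285.5704 per 1,000.
1990–94: 0.2852×21.956 + 0.2030×49.078 + 0.1578×132.029 + 0.1787×312.149 + 0.1752×581.446 = 194.7280 per 1,000.
Difference = 285.5704 − 194.7280 = 90.8424.

90.8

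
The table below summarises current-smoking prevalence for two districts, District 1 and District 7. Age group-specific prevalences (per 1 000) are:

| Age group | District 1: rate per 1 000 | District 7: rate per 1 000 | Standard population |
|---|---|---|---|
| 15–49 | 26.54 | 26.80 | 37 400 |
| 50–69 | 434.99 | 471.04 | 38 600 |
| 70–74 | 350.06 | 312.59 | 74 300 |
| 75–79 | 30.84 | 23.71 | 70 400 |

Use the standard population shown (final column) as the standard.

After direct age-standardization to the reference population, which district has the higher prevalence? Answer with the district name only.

District 1

Standard total = 220 700; weights = 0.1695, 0.1749, 0.3367, 0.3190.
District 1: 0.1695×26.54 + 0.1749×434.99 + 0.3367×350.06 + 0.3190×30.84 = 208.2637 per 1 000.
District 7: 0.1695×26.80 + 0.1749×471.04 + 0.3367×312.59 + 0.3190×23.71 = 199.7240 per 1 000.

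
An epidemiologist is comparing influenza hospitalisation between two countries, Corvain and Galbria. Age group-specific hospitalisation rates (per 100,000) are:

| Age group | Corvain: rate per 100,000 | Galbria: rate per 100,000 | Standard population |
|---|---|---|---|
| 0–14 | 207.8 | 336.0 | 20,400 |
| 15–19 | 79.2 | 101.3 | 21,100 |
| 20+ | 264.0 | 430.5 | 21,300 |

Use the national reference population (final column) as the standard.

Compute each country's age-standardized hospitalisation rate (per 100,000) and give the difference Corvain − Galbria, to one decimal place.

Standard total = 62,800; weights = 0.3248, 0.3360, 0.3392.
Corvain: 0.3248×207.8 + 0.3360×79.2 + 0.3392×264.0 = 183.6535 per 100,000.
Galbria: 0.3248×336.0 + 0.3360×101.3 + 0.3392×430.5 = 289.1955 per 100,000.
Difference = 183.6535 − 289.1955 = -105.5420.

-105.5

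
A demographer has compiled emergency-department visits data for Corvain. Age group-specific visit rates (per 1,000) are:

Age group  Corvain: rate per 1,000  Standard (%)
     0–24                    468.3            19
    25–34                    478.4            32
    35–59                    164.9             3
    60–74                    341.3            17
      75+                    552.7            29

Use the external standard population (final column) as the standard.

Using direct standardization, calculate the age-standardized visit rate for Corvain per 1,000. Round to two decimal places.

465.32

Standard weights: 0.19, 0.32, 0.03, 0.17, 0.29.
Standardized rate: 0.1900×468.3 + 0.3200×478.4 + 0.0300×164.9 + 0.1700×341.3 + 0.2900×552.7 = 465.3160 per 1,000.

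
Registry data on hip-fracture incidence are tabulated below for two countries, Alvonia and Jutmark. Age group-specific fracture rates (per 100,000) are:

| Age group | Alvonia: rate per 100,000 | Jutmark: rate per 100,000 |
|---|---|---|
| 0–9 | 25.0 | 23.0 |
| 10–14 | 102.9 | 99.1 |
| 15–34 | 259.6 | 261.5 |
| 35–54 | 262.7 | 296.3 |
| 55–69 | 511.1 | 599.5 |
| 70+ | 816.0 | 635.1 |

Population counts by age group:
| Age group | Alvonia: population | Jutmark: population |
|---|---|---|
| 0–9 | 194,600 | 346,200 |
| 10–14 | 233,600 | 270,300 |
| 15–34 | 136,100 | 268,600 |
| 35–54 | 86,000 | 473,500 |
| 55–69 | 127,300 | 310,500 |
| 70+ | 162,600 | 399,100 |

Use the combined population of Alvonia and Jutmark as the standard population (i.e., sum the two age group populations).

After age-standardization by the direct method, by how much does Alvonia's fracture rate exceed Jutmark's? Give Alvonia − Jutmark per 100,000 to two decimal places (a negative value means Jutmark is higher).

15.40

Combined standard total = 3,008,400; weights = 0.1798, 0.1675, 0.1345, 0.1860, 0.1455, 0.1867.
Alvonia: 0.1798×25.0 + 0.1675×102.9 + 0.1345×259.6 + 0.1860×262.7 + 0.1455×511.1 + 0.1867×816.0 = 332.2427 per 100,000.
Jutmark: 0.1798×23.0 + 0.1675×99.1 + 0.1345×261.5 + 0.1860×296.3 + 0.1455×599.5 + 0.1867×635.1 = 316.8397 per 100,000.
Difference = 332.2427 − 316.8397 = 15.4030.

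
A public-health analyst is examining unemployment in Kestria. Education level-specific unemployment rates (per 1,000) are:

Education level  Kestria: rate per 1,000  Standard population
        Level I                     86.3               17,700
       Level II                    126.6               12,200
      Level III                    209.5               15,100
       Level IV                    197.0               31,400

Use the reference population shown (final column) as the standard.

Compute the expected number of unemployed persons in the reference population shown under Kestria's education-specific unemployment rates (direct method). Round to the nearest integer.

12421

Expected unemployed persons = Σ (standard pop × education-specific rate ÷ 1,000)
= 17,700×86.3/1,000 + 12,200×126.6/1,000 + 15,100×209.5/1,000 + 31,400×197.0/1,000
= 1527.51 + 1544.52 + 3163.45 + 6185.80 = 12421.28.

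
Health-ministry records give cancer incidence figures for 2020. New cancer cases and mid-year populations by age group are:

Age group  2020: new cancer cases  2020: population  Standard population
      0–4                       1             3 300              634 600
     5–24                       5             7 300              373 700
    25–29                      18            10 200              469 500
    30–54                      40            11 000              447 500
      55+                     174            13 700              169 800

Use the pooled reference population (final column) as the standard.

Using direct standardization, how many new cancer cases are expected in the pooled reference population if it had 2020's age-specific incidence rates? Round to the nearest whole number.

Age-specific rates per 100 000 for 2020: 30.30, 68.49, 176.47, 363.64, 1270.07.
Expected new cancer cases = Σ (standard pop × age-specific rate ÷ 100 000)
= 634 600×30.30/100 000 + 373 700×68.49/100 000 + 469 500×176.47/100 000 + 447 500×363.64/100 000 + 169 800×1270.07/100 000
= 192.30 + 255.96 + 828.53 + 1627.27 + 2156.58 = 5060.65.

5061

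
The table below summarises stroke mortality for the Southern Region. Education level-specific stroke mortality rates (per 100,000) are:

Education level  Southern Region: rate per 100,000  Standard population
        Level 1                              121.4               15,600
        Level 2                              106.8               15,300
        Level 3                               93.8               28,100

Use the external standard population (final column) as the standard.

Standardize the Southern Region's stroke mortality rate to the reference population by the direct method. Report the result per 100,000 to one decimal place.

104.5

Standard total = 59,000; weights = 0.2644, 0.2593, 0.4763.
Standardized rate: 0.2644×121.4 + 0.2593×106.8 + 0.4763×93.8 = 104.4688 per 100,000.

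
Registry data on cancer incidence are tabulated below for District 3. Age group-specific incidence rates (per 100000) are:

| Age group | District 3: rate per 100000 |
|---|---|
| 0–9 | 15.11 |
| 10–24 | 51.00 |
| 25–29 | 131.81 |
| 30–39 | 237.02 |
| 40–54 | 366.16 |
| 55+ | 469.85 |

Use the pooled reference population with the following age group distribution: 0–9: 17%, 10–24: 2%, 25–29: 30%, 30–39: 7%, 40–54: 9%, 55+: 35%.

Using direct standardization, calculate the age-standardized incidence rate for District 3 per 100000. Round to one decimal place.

257.1

Standard weights: 0.17, 0.02, 0.30, 0.07, 0.09, 0.35.
Standardized rate: 0.1700×15.11 + 0.0200×51.00 + 0.3000×131.81 + 0.0700×237.02 + 0.0900×366.16 + 0.3500×469.85 = 257.1250 per 100000.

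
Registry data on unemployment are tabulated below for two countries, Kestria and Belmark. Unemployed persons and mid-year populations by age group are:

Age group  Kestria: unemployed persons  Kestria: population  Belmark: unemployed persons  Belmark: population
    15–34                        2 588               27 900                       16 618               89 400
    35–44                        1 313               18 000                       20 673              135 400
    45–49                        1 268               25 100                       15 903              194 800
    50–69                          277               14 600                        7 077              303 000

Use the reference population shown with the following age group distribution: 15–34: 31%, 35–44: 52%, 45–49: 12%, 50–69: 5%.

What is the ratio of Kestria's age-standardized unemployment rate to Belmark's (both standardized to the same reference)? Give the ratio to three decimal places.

0.498

Age-specific rates per 1 000 for Kestria: 92.760, 72.944, 50.518, 18.973.
For Belmark: 185.884, 152.681, 81.638, 23.356.
Standard weights: 0.31, 0.52, 0.12, 0.05.
Kestria: 0.3100×92.760 + 0.5200×72.944 + 0.1200×50.518 + 0.0500×18.973 = 73.6974 per 1 000.
Belmark: 0.3100×185.884 + 0.5200×152.681 + 0.1200×81.638 + 0.0500×23.356 = 147.9824 per 1 000.
Ratio = 73.6974 ÷ 147.9824 = 0.49802.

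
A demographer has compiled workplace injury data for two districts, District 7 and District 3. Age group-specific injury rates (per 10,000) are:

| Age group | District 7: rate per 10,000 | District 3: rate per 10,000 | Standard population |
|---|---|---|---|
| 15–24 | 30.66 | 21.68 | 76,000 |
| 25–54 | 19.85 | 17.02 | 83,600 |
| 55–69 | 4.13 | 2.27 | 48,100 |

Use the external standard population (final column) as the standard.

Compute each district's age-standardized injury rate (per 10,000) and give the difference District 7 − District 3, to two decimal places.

Standard total = 207,700; weights = 0.3659, 0.4025, 0.2316.
District 7: 0.3659×30.66 + 0.4025×19.85 + 0.2316×4.13 = 20.1650 per 10,000.
District 3: 0.3659×21.68 + 0.4025×17.02 + 0.2316×2.27 = 15.3093 per 10,000.
Difference = 20.1650 − 15.3093 = 4.8557.

4.86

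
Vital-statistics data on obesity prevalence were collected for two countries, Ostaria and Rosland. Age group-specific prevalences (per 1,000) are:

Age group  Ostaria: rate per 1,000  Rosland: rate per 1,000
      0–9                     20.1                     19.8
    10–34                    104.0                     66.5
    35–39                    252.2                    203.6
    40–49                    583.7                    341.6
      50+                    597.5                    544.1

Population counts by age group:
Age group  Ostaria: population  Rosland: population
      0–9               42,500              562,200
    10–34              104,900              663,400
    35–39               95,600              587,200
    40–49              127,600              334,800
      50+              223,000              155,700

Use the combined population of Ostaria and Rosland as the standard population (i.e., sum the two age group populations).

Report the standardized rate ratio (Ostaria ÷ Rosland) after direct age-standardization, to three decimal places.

1.343

Combined standard total = 2,896,900; weights = 0.2087, 0.2652, 0.2357, 0.1596, 0.1307.
Ostaria: 0.2087×20.1 + 0.2652×104.0 + 0.2357×252.2 + 0.1596×583.7 + 0.1307×597.5 = 262.4999 per 1,000.
Rosland: 0.2087×19.8 + 0.2652×66.5 + 0.2357×203.6 + 0.1596×341.6 + 0.1307×544.1 = 195.4122 per 1,000.
Ratio = 262.4999 ÷ 195.4122 = 1.34331.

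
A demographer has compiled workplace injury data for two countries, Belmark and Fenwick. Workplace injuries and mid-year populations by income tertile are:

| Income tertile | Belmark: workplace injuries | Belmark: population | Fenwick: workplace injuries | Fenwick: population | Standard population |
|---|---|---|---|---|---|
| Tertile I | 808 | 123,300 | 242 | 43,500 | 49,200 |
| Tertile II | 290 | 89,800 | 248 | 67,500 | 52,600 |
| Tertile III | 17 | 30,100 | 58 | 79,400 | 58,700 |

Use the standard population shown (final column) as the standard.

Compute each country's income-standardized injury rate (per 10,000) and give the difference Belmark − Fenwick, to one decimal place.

Income-specific rates per 10,000 for Belmark: 65.53, 32.29, 5.65.
For Fenwick: 55.63, 36.74, 7.30.
Standard total = 160,500; weights = 0.3065, 0.3277, 0.3657.
Belmark: 0.3065×65.53 + 0.3277×32.29 + 0.3657×5.65 = 32.7372 per 10,000.
Fenwick: 0.3065×55.63 + 0.3277×36.74 + 0.3657×7.30 = 31.7661 per 10,000.
Difference = 32.7372 − 31.7661 = 0.9712.

1.0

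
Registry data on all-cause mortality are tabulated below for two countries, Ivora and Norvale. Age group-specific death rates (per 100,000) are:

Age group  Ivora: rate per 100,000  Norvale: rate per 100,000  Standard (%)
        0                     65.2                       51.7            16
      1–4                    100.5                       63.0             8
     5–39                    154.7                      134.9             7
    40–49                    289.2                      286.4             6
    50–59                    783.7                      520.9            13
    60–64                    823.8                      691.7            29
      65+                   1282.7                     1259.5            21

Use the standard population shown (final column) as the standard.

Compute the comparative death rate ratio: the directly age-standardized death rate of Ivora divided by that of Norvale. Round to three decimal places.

Standard weights: 0.16, 0.08, 0.07, 0.06, 0.13, 0.29, 0.21.
Ivora: 0.1600×65.2 + 0.0800×100.5 + 0.0700×154.7 + 0.0600×289.2 + 0.1300×783.7 + 0.2900×823.8 + 0.2100×1282.7 = 656.8030 per 100,000.
Norvale: 0.1600×51.7 + 0.0800×63.0 + 0.0700×134.9 + 0.0600×286.4 + 0.1300×520.9 + 0.2900×691.7 + 0.2100×1259.5 = 572.7440 per 100,000.
Ratio = 656.8030 ÷ 572.7440 = 1.14677.

1.147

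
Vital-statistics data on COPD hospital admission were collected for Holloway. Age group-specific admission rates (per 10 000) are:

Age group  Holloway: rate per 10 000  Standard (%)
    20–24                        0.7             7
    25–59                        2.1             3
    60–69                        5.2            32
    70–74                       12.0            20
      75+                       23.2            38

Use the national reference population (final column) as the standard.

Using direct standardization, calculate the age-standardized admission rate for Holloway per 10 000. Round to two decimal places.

Standard weights: 0.07, 0.03, 0.32, 0.20, 0.38.
Standardized rate: 0.0700×0.7 + 0.0300×2.1 + 0.3200×5.2 + 0.2000×12.0 + 0.3800×23.2 = 12.9920 per 10 000.

12.99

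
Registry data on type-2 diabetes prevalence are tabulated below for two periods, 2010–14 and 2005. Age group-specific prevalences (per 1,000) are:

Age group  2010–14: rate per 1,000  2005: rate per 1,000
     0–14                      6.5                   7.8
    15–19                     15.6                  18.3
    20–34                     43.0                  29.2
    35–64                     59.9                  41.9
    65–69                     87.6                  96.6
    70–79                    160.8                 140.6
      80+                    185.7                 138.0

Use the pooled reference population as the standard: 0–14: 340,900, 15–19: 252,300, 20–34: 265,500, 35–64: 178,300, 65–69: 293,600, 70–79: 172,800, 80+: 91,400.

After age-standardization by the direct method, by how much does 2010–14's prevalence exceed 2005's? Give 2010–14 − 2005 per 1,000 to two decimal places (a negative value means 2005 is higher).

Standard total = 1,594,800; weights = 0.2138, 0.1582, 0.1665, 0.1118, 0.1841, 0.1084, 0.0573.
2010–14: 0.2138×6.5 + 0.1582×15.6 + 0.1665×43.0 + 0.1118×59.9 + 0.1841×87.6 + 0.1084×160.8 + 0.0573×185.7 = 61.9056 per 1,000.
2005: 0.2138×7.8 + 0.1582×18.3 + 0.1665×29.2 + 0.1118×41.9 + 0.1841×96.6 + 0.1084×140.6 + 0.0573×138.0 = 55.0352 per 1,000.
Difference = 61.9056 − 55.0352 = 6.8704.

6.87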